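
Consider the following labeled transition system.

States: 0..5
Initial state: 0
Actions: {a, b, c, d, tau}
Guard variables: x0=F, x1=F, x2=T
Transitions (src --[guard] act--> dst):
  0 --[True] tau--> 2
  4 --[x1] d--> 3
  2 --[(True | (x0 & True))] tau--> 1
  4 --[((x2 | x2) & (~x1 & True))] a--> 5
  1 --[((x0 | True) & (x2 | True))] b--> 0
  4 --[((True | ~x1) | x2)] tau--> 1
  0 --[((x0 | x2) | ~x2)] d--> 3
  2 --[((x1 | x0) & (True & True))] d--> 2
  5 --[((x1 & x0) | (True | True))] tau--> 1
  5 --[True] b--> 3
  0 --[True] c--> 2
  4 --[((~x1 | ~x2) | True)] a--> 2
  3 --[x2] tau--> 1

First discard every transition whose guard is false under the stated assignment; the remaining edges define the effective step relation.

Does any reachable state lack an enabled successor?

Answer: DEADLOCK-FREE

Analysis:
R = {0,1,2,3}
  0: c→2  d→3  tau→2  [3 out]
  1: b→0  [1 out]
  2: tau→1  [1 out]
  3: tau→1  [1 out]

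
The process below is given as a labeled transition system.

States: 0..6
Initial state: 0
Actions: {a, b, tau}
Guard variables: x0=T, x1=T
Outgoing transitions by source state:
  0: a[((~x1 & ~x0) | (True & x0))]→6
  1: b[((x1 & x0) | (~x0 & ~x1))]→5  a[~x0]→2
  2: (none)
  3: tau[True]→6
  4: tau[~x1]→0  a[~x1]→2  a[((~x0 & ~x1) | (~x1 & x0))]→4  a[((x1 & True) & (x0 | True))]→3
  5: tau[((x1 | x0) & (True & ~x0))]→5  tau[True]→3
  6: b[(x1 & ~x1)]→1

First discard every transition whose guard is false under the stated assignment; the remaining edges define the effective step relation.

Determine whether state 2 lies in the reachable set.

After dropping false guards: 5 live edges.
Layer 0: {0}
Layer 1: {6}  total {0,6}
Reach set: {0,6}

Answer: UNREACHABLE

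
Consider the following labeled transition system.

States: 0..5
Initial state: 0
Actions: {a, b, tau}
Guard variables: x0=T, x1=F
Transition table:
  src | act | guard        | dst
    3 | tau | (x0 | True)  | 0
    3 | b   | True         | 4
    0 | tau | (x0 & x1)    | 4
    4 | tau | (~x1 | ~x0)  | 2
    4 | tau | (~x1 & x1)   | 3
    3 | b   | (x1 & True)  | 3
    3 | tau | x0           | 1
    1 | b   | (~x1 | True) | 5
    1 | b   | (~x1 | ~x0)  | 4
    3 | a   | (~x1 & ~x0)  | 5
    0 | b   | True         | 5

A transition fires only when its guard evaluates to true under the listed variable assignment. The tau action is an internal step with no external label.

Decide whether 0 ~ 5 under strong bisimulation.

Bisimulation quotient by refinement:
  round 0: {{0,1,2,3,4,5}}
  round 1: {{0,1},{2,5},{3},{4}}
  round 2: {{0},{1},{2,5},{3},{4}}
stable after 3 split(s): 5 block(s)
0∈{0}, 5∈{2,5}

Answer: NOT BISIMILAR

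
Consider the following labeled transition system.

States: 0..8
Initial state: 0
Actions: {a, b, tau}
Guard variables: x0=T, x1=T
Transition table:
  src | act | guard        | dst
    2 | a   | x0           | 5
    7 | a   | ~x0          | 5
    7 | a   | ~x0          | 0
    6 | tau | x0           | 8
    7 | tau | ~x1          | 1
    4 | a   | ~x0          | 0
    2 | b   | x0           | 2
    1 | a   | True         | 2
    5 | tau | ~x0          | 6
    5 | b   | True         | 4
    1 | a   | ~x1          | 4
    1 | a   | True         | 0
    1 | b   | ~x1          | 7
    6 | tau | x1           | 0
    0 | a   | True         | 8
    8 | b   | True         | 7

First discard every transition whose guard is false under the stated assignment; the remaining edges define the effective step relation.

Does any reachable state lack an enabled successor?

Answer: DEADLOCK at state 7

Working:
Reach set: {0,7,8}
  0: a→8  [deg 1]
  7: ∅  [deadlock]
  8: b→7  [deg 1]
trace reaching 7: a·b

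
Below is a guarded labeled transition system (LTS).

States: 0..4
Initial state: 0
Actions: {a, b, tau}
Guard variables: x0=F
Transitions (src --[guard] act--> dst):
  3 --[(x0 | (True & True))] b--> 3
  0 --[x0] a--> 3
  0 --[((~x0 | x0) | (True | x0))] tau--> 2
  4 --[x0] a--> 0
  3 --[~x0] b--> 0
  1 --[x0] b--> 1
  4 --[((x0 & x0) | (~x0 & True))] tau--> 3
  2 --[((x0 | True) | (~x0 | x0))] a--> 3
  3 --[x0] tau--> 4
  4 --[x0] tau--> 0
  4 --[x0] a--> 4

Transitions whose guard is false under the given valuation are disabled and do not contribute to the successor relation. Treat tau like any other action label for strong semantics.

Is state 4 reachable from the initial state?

After dropping false guards: 5 live edges.
Layer 0: {0}
Layer 1: {2}  total {0,2}
Layer 2: {3}  total {0,2,3}
R = {0,2,3}

Answer: UNREACHABLE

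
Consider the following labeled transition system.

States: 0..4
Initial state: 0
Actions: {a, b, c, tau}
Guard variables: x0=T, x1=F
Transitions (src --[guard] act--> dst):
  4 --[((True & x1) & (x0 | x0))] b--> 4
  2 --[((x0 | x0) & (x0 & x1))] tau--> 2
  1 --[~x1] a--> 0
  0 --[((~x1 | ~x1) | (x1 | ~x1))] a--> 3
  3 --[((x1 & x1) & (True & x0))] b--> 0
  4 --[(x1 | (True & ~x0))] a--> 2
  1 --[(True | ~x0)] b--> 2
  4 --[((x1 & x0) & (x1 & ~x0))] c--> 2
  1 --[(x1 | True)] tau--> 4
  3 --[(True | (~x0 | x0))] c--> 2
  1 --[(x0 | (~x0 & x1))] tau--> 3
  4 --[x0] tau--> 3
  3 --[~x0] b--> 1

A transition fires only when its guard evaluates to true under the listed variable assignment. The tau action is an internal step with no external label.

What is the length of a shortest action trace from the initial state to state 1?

Breadth-first toward 1:
  L0 = {0}
  L1 = {3}
  L2 = {2}
1 never appears.

Answer: UNREACHABLE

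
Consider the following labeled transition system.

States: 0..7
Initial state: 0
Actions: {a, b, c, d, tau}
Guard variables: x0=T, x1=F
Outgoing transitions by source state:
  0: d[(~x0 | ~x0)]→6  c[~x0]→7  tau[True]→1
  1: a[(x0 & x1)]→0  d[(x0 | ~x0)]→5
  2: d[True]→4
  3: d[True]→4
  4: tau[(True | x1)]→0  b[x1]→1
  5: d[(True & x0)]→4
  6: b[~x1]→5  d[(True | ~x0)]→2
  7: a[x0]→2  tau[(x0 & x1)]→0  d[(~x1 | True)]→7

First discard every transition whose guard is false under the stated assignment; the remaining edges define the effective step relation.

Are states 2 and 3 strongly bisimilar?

Answer: BISIMILAR

Analysis:
Refine partition for ~:
  π0 = {{0,1,2,3,4,5,6,7}}
  π1 = {{0,4},{1,2,3,5},{6},{7}}
  π2 = {{0},{1},{2,3,5},{4},{6},{7}}
Fixed point at round 3; 6 class(es).
class of 2: {2,3,5}; class of 3: {2,3,5}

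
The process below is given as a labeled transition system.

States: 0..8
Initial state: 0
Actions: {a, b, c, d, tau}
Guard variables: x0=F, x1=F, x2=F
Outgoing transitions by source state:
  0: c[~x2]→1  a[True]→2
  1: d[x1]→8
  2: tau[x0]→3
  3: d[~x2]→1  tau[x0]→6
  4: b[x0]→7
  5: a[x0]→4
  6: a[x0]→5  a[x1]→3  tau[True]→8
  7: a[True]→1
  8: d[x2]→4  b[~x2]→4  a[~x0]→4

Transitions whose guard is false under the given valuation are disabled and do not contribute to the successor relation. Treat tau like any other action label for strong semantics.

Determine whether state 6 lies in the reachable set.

Answer: UNREACHABLE

Working:
Guard filter leaves 7 enabled edge(s).
Layer 0: {0}
Layer 1: {1,2}  cumulative {0,1,2}
Reachable = {0,1,2}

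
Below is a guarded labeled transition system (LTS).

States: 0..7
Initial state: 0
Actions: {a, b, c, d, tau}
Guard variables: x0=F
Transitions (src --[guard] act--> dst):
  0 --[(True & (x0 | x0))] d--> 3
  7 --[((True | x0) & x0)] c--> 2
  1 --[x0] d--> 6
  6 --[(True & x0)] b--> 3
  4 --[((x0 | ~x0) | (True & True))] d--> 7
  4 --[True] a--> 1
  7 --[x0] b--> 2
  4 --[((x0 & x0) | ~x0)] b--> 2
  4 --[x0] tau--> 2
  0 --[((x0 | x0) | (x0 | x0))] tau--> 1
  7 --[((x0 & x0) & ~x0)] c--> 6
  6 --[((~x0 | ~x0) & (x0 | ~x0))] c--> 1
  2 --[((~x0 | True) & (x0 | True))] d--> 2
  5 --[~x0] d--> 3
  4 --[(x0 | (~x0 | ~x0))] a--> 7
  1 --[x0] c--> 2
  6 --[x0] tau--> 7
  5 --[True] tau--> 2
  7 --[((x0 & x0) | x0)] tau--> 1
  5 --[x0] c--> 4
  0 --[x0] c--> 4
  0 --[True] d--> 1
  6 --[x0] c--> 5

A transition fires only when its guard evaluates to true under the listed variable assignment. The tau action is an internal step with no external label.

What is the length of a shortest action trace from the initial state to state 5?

Breadth-first toward 5:
  Layer 0: {0}
  Layer 1: {1}
5 never appears.

Answer: UNREACHABLE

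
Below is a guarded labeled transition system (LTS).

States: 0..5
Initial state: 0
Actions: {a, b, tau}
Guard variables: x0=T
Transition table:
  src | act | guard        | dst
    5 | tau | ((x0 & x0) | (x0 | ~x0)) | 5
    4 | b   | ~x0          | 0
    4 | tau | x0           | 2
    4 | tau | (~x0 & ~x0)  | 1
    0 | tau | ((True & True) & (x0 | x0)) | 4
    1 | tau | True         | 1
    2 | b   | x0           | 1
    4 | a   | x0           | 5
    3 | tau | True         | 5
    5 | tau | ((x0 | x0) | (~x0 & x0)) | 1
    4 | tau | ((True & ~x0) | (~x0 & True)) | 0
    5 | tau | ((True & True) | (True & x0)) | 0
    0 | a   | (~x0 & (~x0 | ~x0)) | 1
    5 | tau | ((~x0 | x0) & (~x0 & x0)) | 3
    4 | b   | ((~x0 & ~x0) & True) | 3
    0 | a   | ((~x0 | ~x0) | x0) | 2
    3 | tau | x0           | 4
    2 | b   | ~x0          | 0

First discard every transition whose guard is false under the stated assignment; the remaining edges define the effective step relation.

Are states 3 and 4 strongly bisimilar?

Bisimulation quotient by refinement:
  round 0: {{0,1,2,3,4,5}}
  round 1: {{0,4},{1,3,5},{2}}
  round 2: {{0},{1},{2},{3,5},{4}}
  round 3: {{0},{1},{2},{3},{4},{5}}
Fixed point at round 4; 6 class(es).
3∈{3}, 4∈{4}

Answer: NOT BISIMILAR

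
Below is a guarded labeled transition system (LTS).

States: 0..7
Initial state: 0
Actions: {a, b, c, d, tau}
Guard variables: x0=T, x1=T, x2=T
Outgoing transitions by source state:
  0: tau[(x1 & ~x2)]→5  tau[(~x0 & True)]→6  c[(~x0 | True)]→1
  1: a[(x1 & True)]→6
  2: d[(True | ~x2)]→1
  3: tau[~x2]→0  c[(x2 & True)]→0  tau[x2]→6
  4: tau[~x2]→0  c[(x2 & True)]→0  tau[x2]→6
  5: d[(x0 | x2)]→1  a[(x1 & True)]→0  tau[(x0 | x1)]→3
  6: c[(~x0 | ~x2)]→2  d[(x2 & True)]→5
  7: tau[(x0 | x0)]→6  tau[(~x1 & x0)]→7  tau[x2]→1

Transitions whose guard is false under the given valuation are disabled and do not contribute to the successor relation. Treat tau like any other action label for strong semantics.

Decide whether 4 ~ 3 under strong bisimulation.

Compute ~ classes (split until stable):
  P[0] = {{0,1,2,3,4,5,6,7}}
  P[1] = {{0},{1},{2,6},{3,4},{5},{7}}
  P[2] = {{0},{1},{2},{3,4},{5},{6},{7}}
stable after 3 split(s): 7 block(s)
[4]={3,4}  [3]={3,4}

Answer: BISIMILAR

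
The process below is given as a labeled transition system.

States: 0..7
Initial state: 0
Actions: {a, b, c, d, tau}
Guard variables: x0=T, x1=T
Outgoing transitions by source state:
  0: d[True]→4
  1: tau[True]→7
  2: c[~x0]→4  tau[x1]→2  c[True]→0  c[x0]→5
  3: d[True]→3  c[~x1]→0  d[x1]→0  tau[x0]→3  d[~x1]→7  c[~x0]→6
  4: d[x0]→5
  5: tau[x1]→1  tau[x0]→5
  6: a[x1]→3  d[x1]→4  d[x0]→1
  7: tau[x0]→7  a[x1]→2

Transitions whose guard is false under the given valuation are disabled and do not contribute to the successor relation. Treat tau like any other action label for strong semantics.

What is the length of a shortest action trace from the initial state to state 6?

Answer: UNREACHABLE

Trace:
BFS to 6:
  L0 = {0}
  L1 = {4}
  L2 = {5}
  L3 = {1}
  L4 = {7}
  L5 = {2}
6 never appears.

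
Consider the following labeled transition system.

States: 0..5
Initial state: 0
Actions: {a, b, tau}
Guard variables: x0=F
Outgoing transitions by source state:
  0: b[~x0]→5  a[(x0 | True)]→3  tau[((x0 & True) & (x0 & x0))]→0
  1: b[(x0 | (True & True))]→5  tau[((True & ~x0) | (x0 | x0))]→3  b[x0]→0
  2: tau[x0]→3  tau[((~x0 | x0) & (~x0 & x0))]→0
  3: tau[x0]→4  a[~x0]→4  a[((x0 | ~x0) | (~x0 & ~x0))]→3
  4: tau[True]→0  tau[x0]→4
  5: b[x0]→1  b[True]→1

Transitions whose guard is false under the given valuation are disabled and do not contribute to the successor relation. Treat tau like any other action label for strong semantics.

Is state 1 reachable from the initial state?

Guard filter leaves 8 enabled edge(s).
depth 0: {0}
depth 1: {3,5}  total {0,3,5}
depth 2: {1,4}  total {0,1,3,4,5}
Reachable = {0,1,3,4,5}
Path to 1: b·b

Answer: REACHABLE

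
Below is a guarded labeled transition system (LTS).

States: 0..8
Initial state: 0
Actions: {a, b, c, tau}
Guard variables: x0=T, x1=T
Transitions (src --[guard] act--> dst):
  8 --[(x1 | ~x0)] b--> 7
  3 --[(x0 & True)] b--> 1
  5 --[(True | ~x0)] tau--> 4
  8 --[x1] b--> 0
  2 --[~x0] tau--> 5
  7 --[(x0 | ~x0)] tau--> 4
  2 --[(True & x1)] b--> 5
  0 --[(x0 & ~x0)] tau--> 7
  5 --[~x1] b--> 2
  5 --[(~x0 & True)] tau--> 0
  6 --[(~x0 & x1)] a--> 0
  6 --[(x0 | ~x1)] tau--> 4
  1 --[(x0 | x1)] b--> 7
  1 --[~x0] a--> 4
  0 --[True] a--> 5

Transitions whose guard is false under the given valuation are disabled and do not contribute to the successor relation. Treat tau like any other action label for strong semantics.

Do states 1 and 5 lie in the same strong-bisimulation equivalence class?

Answer: NOT BISIMILAR

Trace:
Compute ~ classes (split until stable):
  P[0] = {{0,1,2,3,4,5,6,7,8}}
  P[1] = {{0},{1,2,3,8},{4},{5,6,7}}
  P[2] = {{0},{1,2},{3},{4},{5,6,7},{8}}
Fixed point at round 3; 6 class(es).
1∈{1,2}, 5∈{5,6,7}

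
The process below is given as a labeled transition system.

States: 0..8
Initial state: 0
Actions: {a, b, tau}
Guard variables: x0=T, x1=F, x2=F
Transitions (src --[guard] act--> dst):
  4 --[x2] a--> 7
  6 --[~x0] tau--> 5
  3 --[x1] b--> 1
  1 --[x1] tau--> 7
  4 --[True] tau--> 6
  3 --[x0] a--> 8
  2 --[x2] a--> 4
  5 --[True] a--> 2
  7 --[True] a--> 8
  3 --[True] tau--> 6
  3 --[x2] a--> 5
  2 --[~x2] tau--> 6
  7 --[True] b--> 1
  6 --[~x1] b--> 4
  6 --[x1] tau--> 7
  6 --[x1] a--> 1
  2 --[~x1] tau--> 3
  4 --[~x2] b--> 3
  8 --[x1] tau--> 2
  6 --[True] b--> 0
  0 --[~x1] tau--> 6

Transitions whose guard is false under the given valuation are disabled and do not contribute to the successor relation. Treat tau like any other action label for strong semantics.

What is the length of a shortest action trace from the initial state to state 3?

Answer: 3

Working:
BFS to 3:
  depth 0: {0}
  depth 1: {6}
  depth 2: {4}
  depth 3: {3}
first hit 3 at d=3 via tau·b·b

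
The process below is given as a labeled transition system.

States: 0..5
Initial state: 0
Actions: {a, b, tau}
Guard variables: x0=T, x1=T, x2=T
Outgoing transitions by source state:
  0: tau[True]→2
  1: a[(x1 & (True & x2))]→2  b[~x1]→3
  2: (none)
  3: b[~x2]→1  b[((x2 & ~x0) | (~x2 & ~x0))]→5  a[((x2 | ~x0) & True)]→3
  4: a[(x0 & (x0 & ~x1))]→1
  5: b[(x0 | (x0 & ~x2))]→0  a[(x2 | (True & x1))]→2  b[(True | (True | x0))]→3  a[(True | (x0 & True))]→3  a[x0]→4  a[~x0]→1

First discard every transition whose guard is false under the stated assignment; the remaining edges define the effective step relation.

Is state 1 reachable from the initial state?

Guard filter leaves 8 enabled edge(s).
depth 0: {0}
depth 1: {2}  cumulative {0,2}
R = {0,2}

Answer: UNREACHABLE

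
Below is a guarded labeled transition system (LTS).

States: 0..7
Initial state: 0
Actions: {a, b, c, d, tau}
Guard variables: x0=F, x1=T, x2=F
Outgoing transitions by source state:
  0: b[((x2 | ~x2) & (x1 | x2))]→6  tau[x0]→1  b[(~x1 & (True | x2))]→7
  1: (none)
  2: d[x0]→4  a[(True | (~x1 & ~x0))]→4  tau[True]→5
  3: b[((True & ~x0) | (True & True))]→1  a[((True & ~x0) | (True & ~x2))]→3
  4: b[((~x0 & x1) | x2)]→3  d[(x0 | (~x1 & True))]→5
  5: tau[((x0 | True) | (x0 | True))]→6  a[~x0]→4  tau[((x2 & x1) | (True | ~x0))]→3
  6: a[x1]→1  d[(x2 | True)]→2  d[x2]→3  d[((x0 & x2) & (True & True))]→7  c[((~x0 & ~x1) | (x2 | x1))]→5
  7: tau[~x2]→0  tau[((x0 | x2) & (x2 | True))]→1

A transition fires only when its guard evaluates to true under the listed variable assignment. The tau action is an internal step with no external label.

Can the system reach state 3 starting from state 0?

Guard filter leaves 13 enabled edge(s).
Layer 0: {0}
Layer 1: {6}  cumulative {0,6}
Layer 2: {1,2,5}  cumulative {0,1,2,5,6}
Layer 3: {3,4}  cumulative {0,1,2,3,4,5,6}
Reach set: {0,1,2,3,4,5,6}
Path to 3: b·c·tau

Answer: REACHABLE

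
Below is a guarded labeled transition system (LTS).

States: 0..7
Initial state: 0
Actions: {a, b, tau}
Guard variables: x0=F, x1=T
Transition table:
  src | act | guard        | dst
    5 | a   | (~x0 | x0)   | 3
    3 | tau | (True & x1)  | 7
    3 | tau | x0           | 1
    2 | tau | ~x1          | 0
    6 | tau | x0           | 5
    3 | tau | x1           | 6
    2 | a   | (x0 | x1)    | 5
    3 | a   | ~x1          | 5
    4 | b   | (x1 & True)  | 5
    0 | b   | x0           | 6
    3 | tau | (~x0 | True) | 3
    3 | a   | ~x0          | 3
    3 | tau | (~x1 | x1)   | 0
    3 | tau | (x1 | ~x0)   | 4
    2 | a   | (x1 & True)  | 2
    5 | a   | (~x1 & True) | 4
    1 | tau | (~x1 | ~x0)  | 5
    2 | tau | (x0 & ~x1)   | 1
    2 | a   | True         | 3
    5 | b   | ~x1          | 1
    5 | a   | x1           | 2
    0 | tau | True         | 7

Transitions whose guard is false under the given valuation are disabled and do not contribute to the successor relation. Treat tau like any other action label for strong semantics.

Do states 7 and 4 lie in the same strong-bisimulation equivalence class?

Bisimulation quotient by refinement:
  π0 = {{0,1,2,3,4,5,6,7}}
  π1 = {{0,1},{2,5},{3},{4},{6,7}}
  π2 = {{0},{1},{2,5},{3},{4},{6,7}}
stable after 3 split(s): 6 block(s)
class of 7: {6,7}; class of 4: {4}

Answer: NOT BISIMILAR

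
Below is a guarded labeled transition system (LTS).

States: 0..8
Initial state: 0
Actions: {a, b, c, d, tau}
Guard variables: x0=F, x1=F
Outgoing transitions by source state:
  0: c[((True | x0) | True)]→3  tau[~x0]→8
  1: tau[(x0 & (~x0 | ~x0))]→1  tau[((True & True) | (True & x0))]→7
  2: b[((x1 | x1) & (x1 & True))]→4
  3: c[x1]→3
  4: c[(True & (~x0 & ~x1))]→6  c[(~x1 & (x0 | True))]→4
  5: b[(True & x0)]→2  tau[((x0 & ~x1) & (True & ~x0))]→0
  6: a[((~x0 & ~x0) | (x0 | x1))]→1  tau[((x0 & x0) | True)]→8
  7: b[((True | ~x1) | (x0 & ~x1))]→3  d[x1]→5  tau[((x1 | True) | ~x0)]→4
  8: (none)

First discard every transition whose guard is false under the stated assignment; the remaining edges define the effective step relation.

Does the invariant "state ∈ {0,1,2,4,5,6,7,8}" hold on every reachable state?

Inv-set: {0,1,2,4,5,6,7,8}
Reach set: {0,3,8}
  0: ✓
  3: VIOLATES
  8: ✓
reach 3 via c — violates

Answer: INVARIANT VIOLATED at state 3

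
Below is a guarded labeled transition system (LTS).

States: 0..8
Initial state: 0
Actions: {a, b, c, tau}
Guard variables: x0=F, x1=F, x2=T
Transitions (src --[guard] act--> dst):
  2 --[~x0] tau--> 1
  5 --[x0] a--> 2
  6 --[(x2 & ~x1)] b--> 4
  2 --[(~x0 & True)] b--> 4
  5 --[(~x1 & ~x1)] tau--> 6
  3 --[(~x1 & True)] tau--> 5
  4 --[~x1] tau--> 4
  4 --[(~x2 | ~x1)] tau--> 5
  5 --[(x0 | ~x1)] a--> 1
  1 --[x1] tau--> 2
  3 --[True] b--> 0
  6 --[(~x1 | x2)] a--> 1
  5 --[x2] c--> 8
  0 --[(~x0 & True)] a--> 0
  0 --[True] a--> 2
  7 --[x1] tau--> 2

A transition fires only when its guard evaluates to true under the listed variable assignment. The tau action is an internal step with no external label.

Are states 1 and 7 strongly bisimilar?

Answer: BISIMILAR

Analysis:
Bisimulation quotient by refinement:
  π0 = {{0,1,2,3,4,5,6,7,8}}
  π1 = {{0},{1,7,8},{2,3},{4},{5},{6}}
  π2 = {{0},{1,7,8},{2},{3},{4},{5},{6}}
7 equivalence class(es) (converged in 3)
1∈{1,7,8}, 7∈{1,7,8}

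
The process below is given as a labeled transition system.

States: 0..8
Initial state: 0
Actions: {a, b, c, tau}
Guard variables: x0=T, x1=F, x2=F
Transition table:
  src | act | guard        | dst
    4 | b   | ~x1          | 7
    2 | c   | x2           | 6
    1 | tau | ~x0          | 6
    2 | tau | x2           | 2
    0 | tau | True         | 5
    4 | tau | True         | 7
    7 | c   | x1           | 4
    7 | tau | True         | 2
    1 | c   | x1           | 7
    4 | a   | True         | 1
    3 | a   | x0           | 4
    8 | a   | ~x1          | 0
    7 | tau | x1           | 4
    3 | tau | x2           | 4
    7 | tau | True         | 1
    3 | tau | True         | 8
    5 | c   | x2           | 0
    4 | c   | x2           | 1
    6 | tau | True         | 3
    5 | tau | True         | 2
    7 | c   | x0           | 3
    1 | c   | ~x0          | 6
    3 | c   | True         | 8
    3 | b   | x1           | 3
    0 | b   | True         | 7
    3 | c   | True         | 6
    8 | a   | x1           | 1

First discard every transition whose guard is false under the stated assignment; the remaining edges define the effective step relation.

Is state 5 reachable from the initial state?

Answer: REACHABLE

Working:
After dropping false guards: 15 live edges.
Layer 0: {0}
Layer 1: {5,7}  total {0,5,7}
Layer 2: {1,2,3}  total {0,1,2,3,5,7}
Layer 3: {4,6,8}  total {0,1,2,3,4,5,6,7,8}
R = {0,1,2,3,4,5,6,7,8}
witness 5: tau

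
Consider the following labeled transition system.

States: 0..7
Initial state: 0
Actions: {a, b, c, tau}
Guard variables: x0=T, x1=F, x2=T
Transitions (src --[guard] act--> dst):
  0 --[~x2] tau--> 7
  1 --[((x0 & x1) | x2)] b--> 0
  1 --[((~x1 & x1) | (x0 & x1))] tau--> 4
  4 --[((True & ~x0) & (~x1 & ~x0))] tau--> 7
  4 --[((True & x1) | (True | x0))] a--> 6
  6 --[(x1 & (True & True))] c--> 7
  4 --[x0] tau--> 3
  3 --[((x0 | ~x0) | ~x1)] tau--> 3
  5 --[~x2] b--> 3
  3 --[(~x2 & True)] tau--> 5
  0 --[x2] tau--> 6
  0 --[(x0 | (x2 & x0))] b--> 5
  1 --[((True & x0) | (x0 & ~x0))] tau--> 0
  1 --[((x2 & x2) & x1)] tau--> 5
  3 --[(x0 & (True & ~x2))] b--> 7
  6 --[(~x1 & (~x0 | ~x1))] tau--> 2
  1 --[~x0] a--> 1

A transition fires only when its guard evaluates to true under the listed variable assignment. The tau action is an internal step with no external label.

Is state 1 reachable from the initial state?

8 transition(s) survive guard evaluation.
depth 0: {0}
depth 1: {5,6}  cumulative {0,5,6}
depth 2: {2}  cumulative {0,2,5,6}
Reachable = {0,2,5,6}

Answer: UNREACHABLE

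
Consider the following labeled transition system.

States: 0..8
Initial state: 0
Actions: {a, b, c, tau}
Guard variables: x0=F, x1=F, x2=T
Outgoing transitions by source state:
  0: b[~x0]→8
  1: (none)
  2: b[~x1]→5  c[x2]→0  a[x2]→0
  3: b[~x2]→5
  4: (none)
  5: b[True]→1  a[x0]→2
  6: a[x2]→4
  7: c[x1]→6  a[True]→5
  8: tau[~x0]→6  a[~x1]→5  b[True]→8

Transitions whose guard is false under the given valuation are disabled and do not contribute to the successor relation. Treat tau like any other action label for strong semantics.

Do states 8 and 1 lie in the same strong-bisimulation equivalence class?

Compute ~ classes (split until stable):
  round 0: {{0,1,2,3,4,5,6,7,8}}
  round 1: {{0,5},{1,3,4},{2},{6,7},{8}}
  round 2: {{0},{1,3,4},{2},{5},{6},{7},{8}}
7 equivalence class(es) (converged in 3)
[8]={8}  [1]={1,3,4}

Answer: NOT BISIMILAR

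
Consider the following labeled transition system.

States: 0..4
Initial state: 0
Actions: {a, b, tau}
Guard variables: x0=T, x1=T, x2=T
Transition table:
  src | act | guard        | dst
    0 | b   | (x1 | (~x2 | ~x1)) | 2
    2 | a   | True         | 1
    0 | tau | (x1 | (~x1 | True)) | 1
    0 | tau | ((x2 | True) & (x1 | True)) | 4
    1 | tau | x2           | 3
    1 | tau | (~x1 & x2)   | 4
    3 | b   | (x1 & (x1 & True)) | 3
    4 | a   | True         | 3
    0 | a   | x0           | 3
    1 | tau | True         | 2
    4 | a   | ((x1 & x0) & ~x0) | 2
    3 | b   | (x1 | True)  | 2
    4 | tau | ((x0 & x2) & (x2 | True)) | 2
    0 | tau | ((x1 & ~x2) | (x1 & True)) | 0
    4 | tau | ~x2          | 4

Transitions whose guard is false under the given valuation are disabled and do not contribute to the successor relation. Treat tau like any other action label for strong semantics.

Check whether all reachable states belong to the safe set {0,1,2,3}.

Answer: INVARIANT VIOLATED at state 4

Working:
Inv-set: {0,1,2,3}
Reachable = {0,1,2,3,4}
  0: ✓
  1: ✓
  2: ✓
  3: ✓
  4: ✗ unsafe
witness against invariant: tau → 4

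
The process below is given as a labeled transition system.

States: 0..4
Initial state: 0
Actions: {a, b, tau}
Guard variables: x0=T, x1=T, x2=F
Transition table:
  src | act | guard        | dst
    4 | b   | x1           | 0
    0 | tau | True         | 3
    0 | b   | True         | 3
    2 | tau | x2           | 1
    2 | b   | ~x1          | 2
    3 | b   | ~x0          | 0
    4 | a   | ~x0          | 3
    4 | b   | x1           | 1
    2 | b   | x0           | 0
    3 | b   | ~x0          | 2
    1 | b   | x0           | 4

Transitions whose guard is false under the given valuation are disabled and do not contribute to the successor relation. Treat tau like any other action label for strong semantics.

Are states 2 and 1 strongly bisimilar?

Answer: NOT BISIMILAR

Analysis:
Refine partition for ~:
  round 0: {{0,1,2,3,4}}
  round 1: {{0},{1,2,4},{3}}
  round 2: {{0},{1},{2},{3},{4}}
stable after 3 split(s): 5 block(s)
2∈{2}, 1∈{1}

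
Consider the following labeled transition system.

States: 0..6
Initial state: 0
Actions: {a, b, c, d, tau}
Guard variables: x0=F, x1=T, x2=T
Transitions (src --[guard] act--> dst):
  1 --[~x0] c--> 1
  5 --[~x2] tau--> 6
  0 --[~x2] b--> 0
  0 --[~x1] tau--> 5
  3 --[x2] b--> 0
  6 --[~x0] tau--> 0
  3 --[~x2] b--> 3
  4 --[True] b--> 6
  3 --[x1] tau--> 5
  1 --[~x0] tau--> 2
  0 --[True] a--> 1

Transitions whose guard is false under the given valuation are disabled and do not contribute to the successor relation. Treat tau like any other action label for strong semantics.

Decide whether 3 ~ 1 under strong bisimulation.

Compute ~ classes (split until stable):
  P[0] = {{0,1,2,3,4,5,6}}
  P[1] = {{0},{1},{2,5},{3},{4},{6}}
Fixed point at round 2; 6 class(es).
3∈{3}, 1∈{1}

Answer: NOT BISIMILAR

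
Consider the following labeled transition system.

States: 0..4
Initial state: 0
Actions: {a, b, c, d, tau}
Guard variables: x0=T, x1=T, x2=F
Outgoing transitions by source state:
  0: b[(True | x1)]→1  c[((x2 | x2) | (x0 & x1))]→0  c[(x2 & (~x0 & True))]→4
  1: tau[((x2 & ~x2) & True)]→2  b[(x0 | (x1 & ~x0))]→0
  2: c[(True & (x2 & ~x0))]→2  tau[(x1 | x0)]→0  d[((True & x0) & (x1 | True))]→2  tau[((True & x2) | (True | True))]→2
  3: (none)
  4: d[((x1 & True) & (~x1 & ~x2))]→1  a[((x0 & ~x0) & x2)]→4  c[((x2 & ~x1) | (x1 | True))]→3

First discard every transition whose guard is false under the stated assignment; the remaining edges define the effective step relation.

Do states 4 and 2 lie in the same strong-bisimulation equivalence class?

Bisimulation quotient by refinement:
  round 0: {{0,1,2,3,4}}
  round 1: {{0},{1},{2},{3},{4}}
Fixed point at round 2; 5 class(es).
class of 4: {4}; class of 2: {2}

Answer: NOT BISIMILAR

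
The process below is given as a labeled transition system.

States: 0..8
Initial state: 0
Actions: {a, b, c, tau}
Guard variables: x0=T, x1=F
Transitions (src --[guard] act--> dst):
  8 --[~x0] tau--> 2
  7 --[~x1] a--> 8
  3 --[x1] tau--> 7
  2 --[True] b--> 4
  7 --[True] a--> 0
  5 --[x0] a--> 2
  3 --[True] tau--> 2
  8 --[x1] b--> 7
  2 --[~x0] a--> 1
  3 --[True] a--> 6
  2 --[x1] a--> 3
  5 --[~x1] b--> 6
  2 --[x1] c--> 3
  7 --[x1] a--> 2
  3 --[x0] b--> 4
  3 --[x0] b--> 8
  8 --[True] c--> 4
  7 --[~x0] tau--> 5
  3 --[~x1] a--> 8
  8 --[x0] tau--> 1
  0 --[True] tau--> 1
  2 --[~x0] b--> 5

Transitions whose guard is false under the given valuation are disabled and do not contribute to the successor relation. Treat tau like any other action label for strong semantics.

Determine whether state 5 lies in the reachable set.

13 transition(s) survive guard evaluation.
depth 0: {0}
depth 1: {1}  now seen {0,1}
Reachable = {0,1}

Answer: UNREACHABLE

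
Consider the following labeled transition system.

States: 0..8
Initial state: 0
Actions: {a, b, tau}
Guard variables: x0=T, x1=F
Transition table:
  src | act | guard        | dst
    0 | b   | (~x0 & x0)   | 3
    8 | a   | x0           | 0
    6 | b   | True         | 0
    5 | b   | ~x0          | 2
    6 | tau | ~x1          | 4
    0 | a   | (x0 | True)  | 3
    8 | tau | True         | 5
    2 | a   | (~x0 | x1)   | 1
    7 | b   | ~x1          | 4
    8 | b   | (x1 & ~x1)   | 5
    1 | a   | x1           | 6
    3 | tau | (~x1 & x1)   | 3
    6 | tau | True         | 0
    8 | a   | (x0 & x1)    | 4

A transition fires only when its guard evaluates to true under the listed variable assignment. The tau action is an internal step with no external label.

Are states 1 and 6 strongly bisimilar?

Answer: NOT BISIMILAR

Working:
Compute ~ classes (split until stable):
  P[0] = {{0,1,2,3,4,5,6,7,8}}
  P[1] = {{0},{1,2,3,4,5},{6},{7},{8}}
stable after 2 split(s): 5 block(s)
class of 1: {1,2,3,4,5}; class of 6: {6}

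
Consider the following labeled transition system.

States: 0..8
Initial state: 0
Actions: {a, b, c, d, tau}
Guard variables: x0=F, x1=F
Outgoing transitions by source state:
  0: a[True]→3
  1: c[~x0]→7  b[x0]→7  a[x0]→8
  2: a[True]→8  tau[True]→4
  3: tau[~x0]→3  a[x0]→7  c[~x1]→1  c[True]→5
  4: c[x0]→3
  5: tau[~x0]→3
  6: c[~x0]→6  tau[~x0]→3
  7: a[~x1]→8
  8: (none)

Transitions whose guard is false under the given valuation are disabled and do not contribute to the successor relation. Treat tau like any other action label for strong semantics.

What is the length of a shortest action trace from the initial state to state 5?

Answer: 2

Trace:
BFS to 5:
  depth 0: {0}
  depth 1: {3}
  depth 2: {1,5}
5 enters at depth 2; path a·c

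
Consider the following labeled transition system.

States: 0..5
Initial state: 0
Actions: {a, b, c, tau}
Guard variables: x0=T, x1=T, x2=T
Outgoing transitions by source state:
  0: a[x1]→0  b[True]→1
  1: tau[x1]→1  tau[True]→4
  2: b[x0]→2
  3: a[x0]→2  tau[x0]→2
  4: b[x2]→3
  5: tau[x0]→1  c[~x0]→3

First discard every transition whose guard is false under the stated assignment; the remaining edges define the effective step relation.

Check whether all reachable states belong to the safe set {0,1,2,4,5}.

Inv-set: {0,1,2,4,5}
Reach set: {0,1,2,3,4}
  0: ✓
  1: ✓
  2: ✓
  3: ✗ unsafe
  4: ✓
reach 3 via b·tau·b — violates

Answer: INVARIANT VIOLATED at state 3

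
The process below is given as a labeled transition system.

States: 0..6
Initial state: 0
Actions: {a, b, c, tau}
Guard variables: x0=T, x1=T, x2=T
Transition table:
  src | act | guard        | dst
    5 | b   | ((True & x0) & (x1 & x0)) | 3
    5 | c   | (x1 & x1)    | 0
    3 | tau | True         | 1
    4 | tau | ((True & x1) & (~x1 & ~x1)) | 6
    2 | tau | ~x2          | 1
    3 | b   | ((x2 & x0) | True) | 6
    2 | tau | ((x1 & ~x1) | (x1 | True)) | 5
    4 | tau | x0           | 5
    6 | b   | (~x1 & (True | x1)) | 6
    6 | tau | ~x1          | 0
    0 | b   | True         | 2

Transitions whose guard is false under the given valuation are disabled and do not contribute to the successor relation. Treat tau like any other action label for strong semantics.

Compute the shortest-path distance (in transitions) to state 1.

Answer: 4

Trace:
Layered search for 1:
  depth 0: {0}
  depth 1: {2}
  depth 2: {5}
  depth 3: {3}
  depth 4: {1,6}
first hit 1 at d=4 via b·tau·b·tau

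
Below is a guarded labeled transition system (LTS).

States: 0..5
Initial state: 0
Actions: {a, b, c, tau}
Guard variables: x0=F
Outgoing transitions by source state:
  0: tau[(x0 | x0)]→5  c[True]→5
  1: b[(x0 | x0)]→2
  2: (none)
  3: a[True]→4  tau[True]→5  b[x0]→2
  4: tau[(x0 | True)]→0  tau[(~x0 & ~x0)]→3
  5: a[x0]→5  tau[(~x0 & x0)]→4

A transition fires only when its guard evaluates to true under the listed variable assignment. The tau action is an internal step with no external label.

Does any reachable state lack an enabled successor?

Reach set: {0,5}
  0: c→5  [1 exit(s)]
  5: ∅  [no exit]
trace reaching 5: c

Answer: DEADLOCK at state 5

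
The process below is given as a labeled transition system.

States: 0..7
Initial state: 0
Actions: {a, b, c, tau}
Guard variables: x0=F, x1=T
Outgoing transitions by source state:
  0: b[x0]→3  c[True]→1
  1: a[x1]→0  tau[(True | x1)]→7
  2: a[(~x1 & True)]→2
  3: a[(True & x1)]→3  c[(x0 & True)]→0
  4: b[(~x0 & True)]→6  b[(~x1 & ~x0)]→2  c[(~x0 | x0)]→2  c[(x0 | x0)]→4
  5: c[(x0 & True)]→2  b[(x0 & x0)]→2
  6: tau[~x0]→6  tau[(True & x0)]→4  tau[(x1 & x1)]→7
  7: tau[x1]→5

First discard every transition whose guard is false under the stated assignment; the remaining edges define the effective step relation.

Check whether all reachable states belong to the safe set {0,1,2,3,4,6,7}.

Answer: INVARIANT VIOLATED at state 5

Analysis:
Safe = {0,1,2,3,4,6,7}
Reach set: {0,1,5,7}
  0: safe
  1: safe
  5: VIOLATES
  7: safe
witness against invariant: c·tau·tau → 5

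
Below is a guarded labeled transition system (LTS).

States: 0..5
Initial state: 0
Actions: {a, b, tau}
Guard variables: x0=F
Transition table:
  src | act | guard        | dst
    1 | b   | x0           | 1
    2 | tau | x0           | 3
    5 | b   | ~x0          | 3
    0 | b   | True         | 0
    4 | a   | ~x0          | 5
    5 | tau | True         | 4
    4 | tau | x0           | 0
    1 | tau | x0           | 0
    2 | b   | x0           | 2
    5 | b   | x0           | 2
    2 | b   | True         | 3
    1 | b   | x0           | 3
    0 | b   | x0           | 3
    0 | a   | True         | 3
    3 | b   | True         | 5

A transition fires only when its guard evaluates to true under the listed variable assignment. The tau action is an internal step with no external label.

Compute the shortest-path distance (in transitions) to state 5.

BFS to 5:
  L0 = {0}
  L1 = {3}
  L2 = {5}
depth(5)=2, e.g. a·b

Answer: 2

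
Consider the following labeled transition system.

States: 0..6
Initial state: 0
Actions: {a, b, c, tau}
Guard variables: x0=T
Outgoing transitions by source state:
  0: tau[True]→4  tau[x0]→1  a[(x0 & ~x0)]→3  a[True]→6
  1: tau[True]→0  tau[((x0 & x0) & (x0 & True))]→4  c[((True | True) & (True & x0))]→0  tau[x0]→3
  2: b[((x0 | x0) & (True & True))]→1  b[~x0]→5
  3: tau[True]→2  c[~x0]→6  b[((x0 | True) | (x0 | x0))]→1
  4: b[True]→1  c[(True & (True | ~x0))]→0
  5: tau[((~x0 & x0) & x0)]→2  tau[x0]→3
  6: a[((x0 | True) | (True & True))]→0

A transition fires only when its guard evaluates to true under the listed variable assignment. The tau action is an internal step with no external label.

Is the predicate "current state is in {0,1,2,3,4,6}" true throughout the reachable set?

Allowed set {0,1,2,3,4,6}
R = {0,1,2,3,4,6}
  0: ok
  1: ok
  2: ok
  3: ok
  4: ok
  6: ok

Answer: INVARIANT HOLDS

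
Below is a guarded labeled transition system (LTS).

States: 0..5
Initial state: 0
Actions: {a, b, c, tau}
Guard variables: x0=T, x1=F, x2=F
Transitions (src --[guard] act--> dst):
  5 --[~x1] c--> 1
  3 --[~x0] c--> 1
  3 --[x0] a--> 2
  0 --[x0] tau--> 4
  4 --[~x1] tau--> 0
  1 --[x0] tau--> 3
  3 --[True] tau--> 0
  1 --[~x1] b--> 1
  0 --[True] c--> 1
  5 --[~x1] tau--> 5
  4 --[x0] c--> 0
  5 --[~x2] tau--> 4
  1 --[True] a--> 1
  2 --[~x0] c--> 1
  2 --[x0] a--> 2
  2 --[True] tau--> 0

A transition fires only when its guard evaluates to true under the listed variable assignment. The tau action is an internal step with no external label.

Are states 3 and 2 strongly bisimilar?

Answer: BISIMILAR

Trace:
Compute ~ classes (split until stable):
  P[0] = {{0,1,2,3,4,5}}
  P[1] = {{0,4,5},{1},{2,3}}
  P[2] = {{0,5},{1},{2,3},{4}}
  P[3] = {{0},{1},{2,3},{4},{5}}
5 equivalence class(es) (converged in 4)
class of 3: {2,3}; class of 2: {2,3}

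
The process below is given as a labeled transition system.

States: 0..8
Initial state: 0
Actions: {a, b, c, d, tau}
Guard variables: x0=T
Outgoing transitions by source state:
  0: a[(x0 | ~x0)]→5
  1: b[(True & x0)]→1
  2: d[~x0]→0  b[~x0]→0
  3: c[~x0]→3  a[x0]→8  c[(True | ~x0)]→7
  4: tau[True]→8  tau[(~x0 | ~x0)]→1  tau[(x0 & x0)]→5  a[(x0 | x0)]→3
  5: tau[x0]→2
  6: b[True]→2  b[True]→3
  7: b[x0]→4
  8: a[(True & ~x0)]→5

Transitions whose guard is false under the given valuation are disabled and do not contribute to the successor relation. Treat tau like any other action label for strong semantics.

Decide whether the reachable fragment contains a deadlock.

Reach set: {0,2,5}
  0: a→5  [1 exit(s)]
  2: ∅  [STUCK]
  5: tau→2  [1 exit(s)]
trace reaching 2: a·tau

Answer: DEADLOCK at state 2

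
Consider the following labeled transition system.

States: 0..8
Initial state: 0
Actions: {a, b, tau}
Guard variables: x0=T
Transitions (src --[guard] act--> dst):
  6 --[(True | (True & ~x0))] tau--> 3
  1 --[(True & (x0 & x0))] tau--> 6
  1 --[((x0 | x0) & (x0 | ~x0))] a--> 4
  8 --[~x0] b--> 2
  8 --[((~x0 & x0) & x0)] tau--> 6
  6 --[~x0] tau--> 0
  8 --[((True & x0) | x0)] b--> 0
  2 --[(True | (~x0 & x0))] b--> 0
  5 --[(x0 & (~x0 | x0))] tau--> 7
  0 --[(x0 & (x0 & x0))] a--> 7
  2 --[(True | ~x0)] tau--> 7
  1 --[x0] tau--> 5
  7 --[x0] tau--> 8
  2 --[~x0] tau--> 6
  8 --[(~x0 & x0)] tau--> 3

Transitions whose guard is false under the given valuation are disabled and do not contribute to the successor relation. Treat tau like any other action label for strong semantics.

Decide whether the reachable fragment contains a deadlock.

Answer: DEADLOCK-FREE

Trace:
Reach set: {0,7,8}
  0: a→7  [1 exit(s)]
  7: tau→8  [1 exit(s)]
  8: b→0  [1 exit(s)]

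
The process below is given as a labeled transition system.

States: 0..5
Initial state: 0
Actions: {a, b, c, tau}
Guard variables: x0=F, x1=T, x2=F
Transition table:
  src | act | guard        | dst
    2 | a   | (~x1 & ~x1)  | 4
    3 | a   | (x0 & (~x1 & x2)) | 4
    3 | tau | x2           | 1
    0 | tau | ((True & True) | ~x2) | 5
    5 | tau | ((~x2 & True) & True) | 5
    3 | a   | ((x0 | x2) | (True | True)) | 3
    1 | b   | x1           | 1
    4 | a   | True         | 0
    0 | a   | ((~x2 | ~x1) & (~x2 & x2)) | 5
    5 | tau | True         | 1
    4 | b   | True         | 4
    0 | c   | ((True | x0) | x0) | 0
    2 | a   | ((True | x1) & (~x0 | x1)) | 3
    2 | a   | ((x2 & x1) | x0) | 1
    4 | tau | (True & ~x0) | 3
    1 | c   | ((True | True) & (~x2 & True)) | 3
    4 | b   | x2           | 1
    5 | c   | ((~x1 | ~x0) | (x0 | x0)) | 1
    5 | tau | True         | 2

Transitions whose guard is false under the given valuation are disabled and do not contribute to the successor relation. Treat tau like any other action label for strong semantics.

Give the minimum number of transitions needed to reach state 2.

Answer: 2

Analysis:
Layered search for 2:
  L0 = {0}
  L1 = {5}
  L2 = {1,2}
depth(2)=2, e.g. tau·tau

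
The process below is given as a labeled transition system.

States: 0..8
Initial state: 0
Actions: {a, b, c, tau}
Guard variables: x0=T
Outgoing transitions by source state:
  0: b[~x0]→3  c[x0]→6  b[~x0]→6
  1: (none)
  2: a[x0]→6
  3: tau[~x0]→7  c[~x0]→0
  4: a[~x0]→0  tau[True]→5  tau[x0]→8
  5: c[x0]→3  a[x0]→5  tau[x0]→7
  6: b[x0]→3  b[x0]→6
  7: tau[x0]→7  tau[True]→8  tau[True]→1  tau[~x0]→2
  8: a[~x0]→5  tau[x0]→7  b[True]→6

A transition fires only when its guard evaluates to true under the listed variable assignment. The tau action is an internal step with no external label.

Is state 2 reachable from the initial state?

Answer: UNREACHABLE

Analysis:
After dropping false guards: 14 live edges.
L0 = {0}
L1 = {6}  total {0,6}
L2 = {3}  total {0,3,6}
Reach set: {0,3,6}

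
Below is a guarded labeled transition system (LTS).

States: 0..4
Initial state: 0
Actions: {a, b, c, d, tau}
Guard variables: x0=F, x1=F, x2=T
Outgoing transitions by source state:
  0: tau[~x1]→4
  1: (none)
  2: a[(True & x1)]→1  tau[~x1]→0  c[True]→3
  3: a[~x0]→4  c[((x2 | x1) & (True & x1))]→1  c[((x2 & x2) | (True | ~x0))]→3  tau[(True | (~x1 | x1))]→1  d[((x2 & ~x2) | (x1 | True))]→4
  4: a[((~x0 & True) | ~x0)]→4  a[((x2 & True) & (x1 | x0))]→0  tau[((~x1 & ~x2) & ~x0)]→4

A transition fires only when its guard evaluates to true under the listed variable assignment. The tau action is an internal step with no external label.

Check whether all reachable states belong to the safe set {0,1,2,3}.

Inv-set: {0,1,2,3}
Reach set: {0,4}
  0: safe
  4: VIOLATES
counterexample path to 4: tau

Answer: INVARIANT VIOLATED at state 4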